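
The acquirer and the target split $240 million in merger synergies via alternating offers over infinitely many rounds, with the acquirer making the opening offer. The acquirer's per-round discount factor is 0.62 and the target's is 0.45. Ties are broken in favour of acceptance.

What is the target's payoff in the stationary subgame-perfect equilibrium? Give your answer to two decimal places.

When the acquirer proposes, the target accepts any offer worth at least 0.45 times what the target would get by proposing next round; and vice versa.
This gives x = 240 − 0.45y and y = 240 − 0.62x, where x and y are each side's share when it proposes.
Hence (1 − 0.45·0.62)x = 240(1 − 0.45), i.e. 0.721·x = 132.
x ≈ 183.0791; the target's share is 240 − x ≈ 56.9209.

56.92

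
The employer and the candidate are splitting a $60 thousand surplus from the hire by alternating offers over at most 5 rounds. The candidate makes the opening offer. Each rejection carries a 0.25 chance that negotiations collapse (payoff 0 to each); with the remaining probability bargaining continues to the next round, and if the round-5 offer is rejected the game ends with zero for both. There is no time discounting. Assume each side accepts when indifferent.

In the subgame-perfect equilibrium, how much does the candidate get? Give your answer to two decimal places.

42.42

By backward induction:
Round 5 (the candidate proposes): rejection yields 0 for the employer; the candidate offers 0 and keeps 60.
Round 4 (the employer proposes): rejecting gives the candidate an expected 0.75 × 60 = 45. The employer offers 45 and keeps 60 − 45 = 15.
Round 3 (the candidate proposes): rejecting gives the employer an expected 0.75 × 15 = 11.25; the candidate offers that and keeps 48.75.
Round 2 (the employer proposes): rejecting gives the candidate an expected 0.75 × 48.75 = 36.5625. The employer offers 36.5625 and keeps 60 − 36.5625 = 23.4375.
Round 1 (the candidate proposes): rejecting gives the employer an expected 0.75 × 23.4375 = 17.578125. The candidate offers 17.578125 and keeps 60 − 17.578125 = 42.421875.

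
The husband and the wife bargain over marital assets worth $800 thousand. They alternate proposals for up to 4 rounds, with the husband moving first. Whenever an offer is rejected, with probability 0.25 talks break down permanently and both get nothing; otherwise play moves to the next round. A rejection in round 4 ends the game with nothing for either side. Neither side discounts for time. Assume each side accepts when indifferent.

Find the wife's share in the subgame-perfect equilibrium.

By backward induction:
Round 4 (the wife proposes): rejection yields 0 for the husband; the wife offers 0 and keeps 800.
Round 3 (the husband proposes): rejecting gives the wife an expected 0.75 × 800 = 600, so the husband offers 600, keeping 200.
Round 2 (the wife proposes): rejecting gives the husband an expected 0.75 × 200 = 150, so the wife offers 150, keeping 650.
Round 1 (the husband proposes): rejecting gives the wife an expected 0.75 × 650 = 487.5. The husband offers 487.5 and keeps 800 − 487.5 = 312.5.

487.5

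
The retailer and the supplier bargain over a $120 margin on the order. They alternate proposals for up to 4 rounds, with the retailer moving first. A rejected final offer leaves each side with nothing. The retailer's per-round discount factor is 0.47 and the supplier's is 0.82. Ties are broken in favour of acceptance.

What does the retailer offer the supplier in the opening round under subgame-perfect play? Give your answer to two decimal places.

By backward induction:
Round 4 (the supplier proposes): rejection yields 0 for the retailer; the supplier offers 0 and keeps 120.
Round 3 (the retailer proposes): the supplier can get 120 next round, worth 0.82 × 120 = 98.4 now, so the retailer offers 98.4, keeping 21.6.
Round 2 (the supplier proposes): the retailer can get 21.6 next round, worth 0.47 × 21.6 = 10.152 now, so the supplier offers 10.152, keeping 109.848.
Round 1 (the retailer proposes): the supplier can get 109.848 next round, worth 0.82 × 109.848 = 90.07536 now, so the retailer offers 90.07536, keeping 29.92464.

90.08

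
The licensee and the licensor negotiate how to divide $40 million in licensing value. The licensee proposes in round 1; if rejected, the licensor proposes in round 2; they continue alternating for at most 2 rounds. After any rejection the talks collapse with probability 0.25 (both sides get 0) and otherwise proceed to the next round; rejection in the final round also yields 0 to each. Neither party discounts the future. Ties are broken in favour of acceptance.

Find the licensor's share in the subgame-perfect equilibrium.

Round 2 (the licensor proposes): rejection yields 0 for the licensee; the licensor offers 0 and keeps 40.
Round 1 (the licensee proposes): rejecting gives the licensor an expected 0.75 × 40 = 30; the licensee offers that and keeps 10.

30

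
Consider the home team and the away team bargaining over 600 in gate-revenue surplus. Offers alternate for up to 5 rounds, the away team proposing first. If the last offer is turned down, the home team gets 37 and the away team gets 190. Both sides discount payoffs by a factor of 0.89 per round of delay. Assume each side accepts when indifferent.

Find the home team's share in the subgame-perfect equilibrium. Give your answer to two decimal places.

Round 5 (the away team proposes): the home team gets 37 if talks fail, so the away team offers 37 and keeps 563.
Round 4 (the home team proposes): the away team can get 563 next round, worth 0.89 × 563 = 501.07 now, so the home team offers 501.07, keeping 98.93.
Round 3 (the away team proposes): the home team can get 98.93 next round, worth 0.89 × 98.93 = 88.0477 now; the away team offers that and keeps 511.9523.
Round 2 (the home team proposes): the away team can get 511.9523 next round, worth 0.89 × 511.9523 = 455.637547 now, so the home team offers 455.637547, keeping 144.362453.
Round 1 (the away team proposes): the home team can get 144.362453 next round, worth 0.89 × 144.362453 = 128.48258317 now; the away team offers that and keeps 471.51741683.

128.48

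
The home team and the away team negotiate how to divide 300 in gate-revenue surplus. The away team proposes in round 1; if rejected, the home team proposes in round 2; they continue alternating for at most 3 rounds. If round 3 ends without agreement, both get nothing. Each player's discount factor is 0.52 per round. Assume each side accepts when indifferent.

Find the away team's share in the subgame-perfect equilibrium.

Round 3 (the away team proposes): the home team will accept anything ≥ 0, so the away team offers 0 and keeps 300.
Round 2 (the home team proposes): the away team can get 300 next round, worth 0.52 × 300 = 156 now; the home team offers that and keeps 144.
Round 1 (the away team proposes): the home team can get 144 next round, worth 0.52 × 144 = 74.88 now, so the away team offers 74.88, keeping 225.12.

225.12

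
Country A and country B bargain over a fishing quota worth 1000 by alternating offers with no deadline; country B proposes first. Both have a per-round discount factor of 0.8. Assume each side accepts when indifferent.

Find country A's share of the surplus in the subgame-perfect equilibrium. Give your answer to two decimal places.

444.44

When country B proposes, country A accepts any offer worth at least 0.8 times what country A would get by proposing next round; and vice versa.
This gives x = 1000 − 0.8y and y = 1000 − 0.8x, where x and y are each side's share when it proposes.
Hence (1 − 0.8·0.8)x = 1000(1 − 0.8), i.e. 0.36·x = 200.
x ≈ 555.5556; country A's share is 1000 − x ≈ 444.4444.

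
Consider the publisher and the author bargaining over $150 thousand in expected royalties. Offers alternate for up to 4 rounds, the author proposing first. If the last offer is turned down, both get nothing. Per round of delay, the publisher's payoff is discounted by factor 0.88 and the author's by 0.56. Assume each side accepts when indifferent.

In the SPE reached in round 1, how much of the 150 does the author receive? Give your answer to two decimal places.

Solve by backward induction from round 4.
Round 4 (the publisher proposes): rejection yields 0 for the author; the publisher offers 0 and keeps 150.
Round 3 (the author proposes): the publisher can get 150 next round, worth 0.88 × 150 = 132 now; the author offers that and keeps 18.
Round 2 (the publisher proposes): the author can get 18 next round, worth 0.56 × 18 = 10.08 now. The publisher offers 10.08 and keeps 150 − 10.08 = 139.92.
Round 1 (the author proposes): the publisher can get 139.92 next round, worth 0.88 × 139.92 = 123.1296 now; the author offers that and keeps 26.8704.

26.87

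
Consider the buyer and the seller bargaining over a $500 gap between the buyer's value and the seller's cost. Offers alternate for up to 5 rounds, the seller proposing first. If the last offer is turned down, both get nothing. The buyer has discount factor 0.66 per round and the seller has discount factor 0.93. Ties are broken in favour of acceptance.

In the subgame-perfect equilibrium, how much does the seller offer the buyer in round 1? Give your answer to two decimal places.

37.28

Round 5 (the seller proposes): the buyer will accept anything ≥ 0, so the seller offers 0 and keeps 500.
Round 4 (the buyer proposes): the seller can get 500 next round, worth 0.93 × 500 = 465 now. The buyer offers 465 and keeps 500 − 465 = 35.
Round 3 (the seller proposes): the buyer can get 35 next round, worth 0.66 × 35 = 23.1 now. The seller offers 23.1 and keeps 500 − 23.1 = 476.9.
Round 2 (the buyer proposes): the seller can get 476.9 next round, worth 0.93 × 476.9 = 443.517 now; the buyer offers that and keeps 56.483.
Round 1 (the seller proposes): the buyer can get 56.483 next round, worth 0.66 × 56.483 = 37.27878 now, so the seller offers 37.27878, keeping 462.72122.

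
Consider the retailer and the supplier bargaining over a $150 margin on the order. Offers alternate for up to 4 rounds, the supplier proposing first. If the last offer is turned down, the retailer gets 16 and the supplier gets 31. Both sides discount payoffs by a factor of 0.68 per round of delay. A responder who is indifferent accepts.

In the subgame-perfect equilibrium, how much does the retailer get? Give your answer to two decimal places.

Round 4 (the retailer proposes): the supplier gets 31 if talks fail, so the retailer offers 31 and keeps 119.
Round 3 (the supplier proposes): the retailer can get 119 next round, worth 0.68 × 119 = 80.92 now, so the supplier offers 80.92, keeping 69.08.
Round 2 (the retailer proposes): the supplier can get 69.08 next round, worth 0.68 × 69.08 = 46.9744 now. The retailer offers 46.9744 and keeps 150 − 46.9744 = 103.0256.
Round 1 (the supplier proposes): the retailer can get 103.0256 next round, worth 0.68 × 103.0256 = 70.057408 now, so the supplier offers 70.057408, keeping 79.942592.

70.06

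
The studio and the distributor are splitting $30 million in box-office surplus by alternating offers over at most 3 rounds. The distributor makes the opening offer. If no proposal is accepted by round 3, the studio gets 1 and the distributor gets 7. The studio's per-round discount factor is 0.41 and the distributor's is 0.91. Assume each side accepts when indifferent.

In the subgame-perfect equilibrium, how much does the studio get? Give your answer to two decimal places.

Round 3 (the distributor proposes): the studio gets 1 if talks fail, so the distributor offers 1 and keeps 29.
Round 2 (the studio proposes): the distributor can get 29 next round, worth 0.91 × 29 = 26.39 now. The studio offers 26.39 and keeps 30 − 26.39 = 3.61.
Round 1 (the distributor proposes): the studio can get 3.61 next round, worth 0.41 × 3.61 = 1.4801 now, so the distributor offers 1.4801, keeping 28.5199.

1.48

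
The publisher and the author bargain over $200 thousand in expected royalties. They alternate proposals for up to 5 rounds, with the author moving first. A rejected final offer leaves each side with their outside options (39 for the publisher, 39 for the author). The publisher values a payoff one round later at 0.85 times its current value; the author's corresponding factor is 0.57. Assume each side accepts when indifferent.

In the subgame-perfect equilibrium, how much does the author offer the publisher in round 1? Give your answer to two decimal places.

117.67

Round 5 (the author proposes): the publisher gets 39 if talks fail, so the author offers 39 and keeps 161.
Round 4 (the publisher proposes): the author can get 161 next round, worth 0.57 × 161 = 91.77 now. The publisher offers 91.77 and keeps 200 − 91.77 = 108.23.
Round 3 (the author proposes): the publisher can get 108.23 next round, worth 0.85 × 108.23 = 91.9955 now. The author offers 91.9955 and keeps 200 − 91.9955 = 108.0045.
Round 2 (the publisher proposes): the author can get 108.0045 next round, worth 0.57 × 108.0045 = 61.562565 now; the publisher offers that and keeps 138.437435.
Round 1 (the author proposes): the publisher can get 138.437435 next round, worth 0.85 × 138.437435 = 117.67181975 now; the author offers that and keeps 82.32818025.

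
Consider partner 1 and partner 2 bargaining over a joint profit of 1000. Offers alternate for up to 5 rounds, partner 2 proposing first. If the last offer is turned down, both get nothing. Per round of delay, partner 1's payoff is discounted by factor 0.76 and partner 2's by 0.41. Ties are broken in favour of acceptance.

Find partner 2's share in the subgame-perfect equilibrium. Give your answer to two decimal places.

411.88

Solve by backward induction from round 5.
Round 5 (partner 2 proposes): partner 1 will accept anything ≥ 0, so partner 2 offers 0 and keeps 1000.
Round 4 (partner 1 proposes): partner 2 can get 1000 next round, worth 0.41 × 1000 = 410 now, so partner 1 offers 410, keeping 590.
Round 3 (partner 2 proposes): partner 1 can get 590 next round, worth 0.76 × 590 = 448.4 now, so partner 2 offers 448.4, keeping 551.6.
Round 2 (partner 1 proposes): partner 2 can get 551.6 next round, worth 0.41 × 551.6 = 226.156 now. Partner 1 offers 226.156 and keeps 1000 − 226.156 = 773.844.
Round 1 (partner 2 proposes): partner 1 can get 773.844 next round, worth 0.76 × 773.844 = 588.12144 now; partner 2 offers that and keeps 411.87856.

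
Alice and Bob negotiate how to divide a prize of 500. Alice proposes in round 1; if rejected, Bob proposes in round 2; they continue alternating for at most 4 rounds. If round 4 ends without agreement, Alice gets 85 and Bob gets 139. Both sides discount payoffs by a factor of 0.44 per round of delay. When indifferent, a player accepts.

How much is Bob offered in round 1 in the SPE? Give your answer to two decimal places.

158.55

Work backward from the last round.
Round 4 (Bob proposes): Alice gets 85 if talks fail, so Bob offers 85 and keeps 415.
Round 3 (Alice proposes): Bob can get 415 next round, worth 0.44 × 415 = 182.6 now. Alice offers 182.6 and keeps 500 − 182.6 = 317.4.
Round 2 (Bob proposes): Alice can get 317.4 next round, worth 0.44 × 317.4 = 139.656 now; Bob offers that and keeps 360.344.
Round 1 (Alice proposes): Bob can get 360.344 next round, worth 0.44 × 360.344 = 158.55136 now, so Alice offers 158.55136, keeping 341.44864.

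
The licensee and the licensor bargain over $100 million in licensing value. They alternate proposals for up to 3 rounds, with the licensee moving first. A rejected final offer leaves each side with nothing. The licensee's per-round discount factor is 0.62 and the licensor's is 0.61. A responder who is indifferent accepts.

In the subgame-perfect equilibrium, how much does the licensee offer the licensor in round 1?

Round 3 (the licensee proposes): rejection yields 0 for the licensor; the licensee offers 0 and keeps 100.
Round 2 (the licensor proposes): the licensee can get 100 next round, worth 0.62 × 100 = 62 now; the licensor offers that and keeps 38.
Round 1 (the licensee proposes): the licensor can get 38 next round, worth 0.61 × 38 = 23.18 now; the licensee offers that and keeps 76.82.

23.18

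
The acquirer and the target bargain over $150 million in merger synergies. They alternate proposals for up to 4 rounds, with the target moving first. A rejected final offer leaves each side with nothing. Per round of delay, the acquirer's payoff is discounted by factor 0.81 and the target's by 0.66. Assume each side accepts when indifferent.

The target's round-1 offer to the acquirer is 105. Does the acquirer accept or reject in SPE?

Reject

Work out the acquirer's continuation value if the offer is rejected.
Round 4 (the acquirer proposes): the target will accept anything ≥ 0, so the acquirer offers 0 and keeps 150.
Round 3 (the target proposes): the acquirer can get 150 next round, worth 0.81 × 150 = 121.5 now, so the target offers 121.5, keeping 28.5.
Round 2 (the acquirer proposes): the target can get 28.5 next round, worth 0.66 × 28.5 = 18.81 now; the acquirer offers that and keeps 131.19.
So by rejecting in round 1, the acquirer gets 131.19 next round, worth 0.81 × 131.19 = 106.2639 now.
Offer 105 < 106.2639, so the acquirer rejects.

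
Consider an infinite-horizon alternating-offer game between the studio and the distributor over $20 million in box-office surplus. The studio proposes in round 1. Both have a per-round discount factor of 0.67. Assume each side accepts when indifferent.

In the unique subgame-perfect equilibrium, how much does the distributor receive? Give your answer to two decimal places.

In a stationary SPE each proposer offers the other exactly their discounted continuation value.
If the studio keeps x when proposing and the distributor keeps y when proposing, then x = 20 − 0.67y and y = 20 − 0.67x.
Solving: x = 20(1 − 0.67) / (1 − 0.67·0.67) = 6.6 / 0.5511 ≈ 11.9760.
The distributor gets 20 − 11.9760 ≈ 8.0240.

8.02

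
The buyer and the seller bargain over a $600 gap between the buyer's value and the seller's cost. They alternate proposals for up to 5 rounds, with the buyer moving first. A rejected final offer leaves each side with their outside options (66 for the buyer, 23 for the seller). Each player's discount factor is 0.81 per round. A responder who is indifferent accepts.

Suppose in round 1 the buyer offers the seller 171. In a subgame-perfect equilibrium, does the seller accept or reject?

Accept

Round 5 (the buyer proposes): the seller gets 23 if talks fail, so the buyer offers 23 and keeps 577.
Round 4 (the seller proposes): the buyer can get 577 next round, worth 0.81 × 577 = 467.37 now. The seller offers 467.37 and keeps 600 − 467.37 = 132.63.
Round 3 (the buyer proposes): the seller can get 132.63 next round, worth 0.81 × 132.63 = 107.4303 now. The buyer offers 107.4303 and keeps 600 − 107.4303 = 492.5697.
Round 2 (the seller proposes): the buyer can get 492.5697 next round, worth 0.81 × 492.5697 = 398.981457 now. The seller offers 398.981457 and keeps 600 − 398.981457 = 201.018543.
So by rejecting in round 1, the seller gets 201.018543 next round, worth 0.81 × 201.018543 = 162.82501983 now.
Offer 171 ≥ 162.82501983, so the seller accepts.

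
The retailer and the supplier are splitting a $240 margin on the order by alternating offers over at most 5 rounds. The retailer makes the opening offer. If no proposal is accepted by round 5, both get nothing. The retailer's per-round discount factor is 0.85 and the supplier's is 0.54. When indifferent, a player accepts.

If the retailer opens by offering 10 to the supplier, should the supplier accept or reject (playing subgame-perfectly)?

Reject

Round 5 (the retailer proposes): rejection yields 0 for the supplier; the retailer offers 0 and keeps 240.
Round 4 (the supplier proposes): the retailer can get 240 next round, worth 0.85 × 240 = 204 now. The supplier offers 204 and keeps 240 − 204 = 36.
Round 3 (the retailer proposes): the supplier can get 36 next round, worth 0.54 × 36 = 19.44 now; the retailer offers that and keeps 220.56.
Round 2 (the supplier proposes): the retailer can get 220.56 next round, worth 0.85 × 220.56 = 187.476 now; the supplier offers that and keeps 52.524.
So by rejecting in round 1, the supplier gets 52.524 next round, worth 0.54 × 52.524 = 28.36296 now.
Offer 10 < 28.36296, so the supplier rejects.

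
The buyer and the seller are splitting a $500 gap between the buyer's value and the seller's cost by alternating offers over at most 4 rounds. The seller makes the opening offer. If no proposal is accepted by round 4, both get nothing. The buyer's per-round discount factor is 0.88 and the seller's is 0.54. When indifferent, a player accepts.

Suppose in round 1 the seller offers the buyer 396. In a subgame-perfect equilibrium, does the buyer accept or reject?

Work out the buyer's continuation value if the offer is rejected.
Round 4 (the buyer proposes): rejection yields 0 for the seller; the buyer offers 0 and keeps 500.
Round 3 (the seller proposes): the buyer can get 500 next round, worth 0.88 × 500 = 440 now, so the seller offers 440, keeping 60.
Round 2 (the buyer proposes): the seller can get 60 next round, worth 0.54 × 60 = 32.4 now. The buyer offers 32.4 and keeps 500 − 32.4 = 467.6.
So by rejecting in round 1, the buyer gets 467.6 next round, worth 0.88 × 467.6 = 411.488 now.
Offer 396 < 411.488, so the buyer rejects.

Reject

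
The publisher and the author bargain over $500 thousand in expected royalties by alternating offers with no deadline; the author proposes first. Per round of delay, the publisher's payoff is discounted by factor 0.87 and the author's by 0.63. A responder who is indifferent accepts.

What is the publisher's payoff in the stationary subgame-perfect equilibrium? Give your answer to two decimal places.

356.16

Let x be the author's share when the author proposes and y be the publisher's share when the publisher proposes.
The publisher accepts iff offered ≥ 0.87·y, so x = 500 − 0.87y. Symmetrically y = 500 − 0.63x.
Substituting: x = 500 − 0.87(500 − 0.63x), giving x(1 − 0.63·0.87) = 500(1 − 0.87).
So x = 500 × 0.13 / 0.4519 ≈ 143.8371, and the publisher receives 500 − x ≈ 356.1629.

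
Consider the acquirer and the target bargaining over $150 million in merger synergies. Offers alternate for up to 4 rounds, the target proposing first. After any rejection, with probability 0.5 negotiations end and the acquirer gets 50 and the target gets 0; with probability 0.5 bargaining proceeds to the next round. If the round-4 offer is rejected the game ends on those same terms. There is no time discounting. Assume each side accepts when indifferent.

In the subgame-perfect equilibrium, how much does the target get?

62.5

Round 4 (the acquirer proposes): the target will accept anything ≥ 0, so the acquirer offers 0 and keeps 150.
Round 3 (the target proposes): rejecting gives the acquirer an expected 0.5 × 150 + 0.5 × 50 = 100. The target offers 100 and keeps 150 − 100 = 50.
Round 2 (the acquirer proposes): rejecting gives the target an expected 0.5 × 50 = 25. The acquirer offers 25 and keeps 150 − 25 = 125.
Round 1 (the target proposes): rejecting gives the acquirer an expected 0.5 × 125 + 0.5 × 50 = 87.5; the target offers that and keeps 62.5.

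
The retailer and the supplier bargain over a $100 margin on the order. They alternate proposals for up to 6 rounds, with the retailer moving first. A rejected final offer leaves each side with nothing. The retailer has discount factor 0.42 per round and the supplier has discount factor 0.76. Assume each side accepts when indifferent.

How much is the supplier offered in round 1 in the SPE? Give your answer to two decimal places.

Round 6 (the supplier proposes): rejection yields 0 for the retailer; the supplier offers 0 and keeps 100.
Round 5 (the retailer proposes): the supplier can get 100 next round, worth 0.76 × 100 = 76 now; the retailer offers that and keeps 24.
Round 4 (the supplier proposes): the retailer can get 24 next round, worth 0.42 × 24 = 10.08 now; the supplier offers that and keeps 89.92.
Round 3 (the retailer proposes): the supplier can get 89.92 next round, worth 0.76 × 89.92 = 68.3392 now. The retailer offers 68.3392 and keeps 100 − 68.3392 = 31.6608.
Round 2 (the supplier proposes): the retailer can get 31.6608 next round, worth 0.42 × 31.6608 = 13.297536 now; the supplier offers that and keeps 86.702464.
Round 1 (the retailer proposes): the supplier can get 86.702464 next round, worth 0.76 × 86.702464 = 65.89387264 now. The retailer offers 65.89387264 and keeps 100 − 65.89387264 = 34.10612736.

65.89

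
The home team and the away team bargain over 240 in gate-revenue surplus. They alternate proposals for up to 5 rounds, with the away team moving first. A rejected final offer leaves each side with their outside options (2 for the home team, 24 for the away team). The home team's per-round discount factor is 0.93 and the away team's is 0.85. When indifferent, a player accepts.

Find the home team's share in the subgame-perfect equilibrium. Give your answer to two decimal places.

Round 5 (the away team proposes): the home team gets 2 if talks fail, so the away team offers 2 and keeps 238.
Round 4 (the home team proposes): the away team can get 238 next round, worth 0.85 × 238 = 202.3 now, so the home team offers 202.3, keeping 37.7.
Round 3 (the away team proposes): the home team can get 37.7 next round, worth 0.93 × 37.7 = 35.061 now. The away team offers 35.061 and keeps 240 − 35.061 = 204.939.
Round 2 (the home team proposes): the away team can get 204.939 next round, worth 0.85 × 204.939 = 174.19815 now, so the home team offers 174.19815, keeping 65.80185.
Round 1 (the away team proposes): the home team can get 65.80185 next round, worth 0.93 × 65.80185 = 61.1957205 now; the away team offers that and keeps 178.8042795.

61.20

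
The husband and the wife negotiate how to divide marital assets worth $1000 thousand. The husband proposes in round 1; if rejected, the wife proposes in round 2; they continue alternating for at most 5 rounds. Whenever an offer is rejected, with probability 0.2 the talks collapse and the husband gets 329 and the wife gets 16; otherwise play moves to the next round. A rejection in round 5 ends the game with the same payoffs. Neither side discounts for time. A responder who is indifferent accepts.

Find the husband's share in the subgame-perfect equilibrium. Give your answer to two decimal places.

Round 5 (the husband proposes): the wife gets 16 if talks fail, so the husband offers 16 and keeps 984.
Round 4 (the wife proposes): rejecting gives the husband an expected 0.8 × 984 + 0.2 × 329 = 853, so the wife offers 853, keeping 147.
Round 3 (the husband proposes): rejecting gives the wife an expected 0.8 × 147 + 0.2 × 16 = 120.8; the husband offers that and keeps 879.2.
Round 2 (the wife proposes): rejecting gives the husband an expected 0.8 × 879.2 + 0.2 × 329 = 769.16. The wife offers 769.16 and keeps 1000 − 769.16 = 230.84.
Round 1 (the husband proposes): rejecting gives the wife an expected 0.8 × 230.84 + 0.2 × 16 = 187.872; the husband offers that and keeps 812.128.

812.13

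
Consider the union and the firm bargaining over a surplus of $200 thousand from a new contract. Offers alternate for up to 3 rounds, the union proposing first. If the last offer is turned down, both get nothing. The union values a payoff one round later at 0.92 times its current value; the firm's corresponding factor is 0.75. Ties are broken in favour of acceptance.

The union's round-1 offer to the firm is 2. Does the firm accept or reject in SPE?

Reject

Round 3 (the union proposes): the firm will accept anything ≥ 0, so the union offers 0 and keeps 200.
Round 2 (the firm proposes): the union can get 200 next round, worth 0.92 × 200 = 184 now; the firm offers that and keeps 16.
So by rejecting in round 1, the firm gets 16 next round, worth 0.75 × 16 = 12 now.
Offer 2 < 12, so the firm rejects.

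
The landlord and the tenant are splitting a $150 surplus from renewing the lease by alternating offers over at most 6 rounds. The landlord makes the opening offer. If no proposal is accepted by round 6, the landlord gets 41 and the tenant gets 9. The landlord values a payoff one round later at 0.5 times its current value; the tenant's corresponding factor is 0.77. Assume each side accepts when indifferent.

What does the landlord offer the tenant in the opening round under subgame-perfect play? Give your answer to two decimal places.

Round 6 (the tenant proposes): the landlord gets 41 if talks fail, so the tenant offers 41 and keeps 109.
Round 5 (the landlord proposes): the tenant can get 109 next round, worth 0.77 × 109 = 83.93 now; the landlord offers that and keeps 66.07.
Round 4 (the tenant proposes): the landlord can get 66.07 next round, worth 0.5 × 66.07 = 33.035 now. The tenant offers 33.035 and keeps 150 − 33.035 = 116.965.
Round 3 (the landlord proposes): the tenant can get 116.965 next round, worth 0.77 × 116.965 = 90.06305 now; the landlord offers that and keeps 59.93695.
Round 2 (the tenant proposes): the landlord can get 59.93695 next round, worth 0.5 × 59.93695 = 29.968475 now. The tenant offers 29.968475 and keeps 150 − 29.968475 = 120.031525.
Round 1 (the landlord proposes): the tenant can get 120.031525 next round, worth 0.77 × 120.031525 = 92.42427425 now. The landlord offers 92.42427425 and keeps 150 − 92.42427425 = 57.57572575.

92.42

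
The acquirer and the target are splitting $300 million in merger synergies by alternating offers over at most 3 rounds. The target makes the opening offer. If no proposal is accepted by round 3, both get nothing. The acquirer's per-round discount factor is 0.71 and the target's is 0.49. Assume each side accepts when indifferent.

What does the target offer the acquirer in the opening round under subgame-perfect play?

Round 3 (the target proposes): rejection yields 0 for the acquirer; the target offers 0 and keeps 300.
Round 2 (the acquirer proposes): the target can get 300 next round, worth 0.49 × 300 = 147 now. The acquirer offers 147 and keeps 300 − 147 = 153.
Round 1 (the target proposes): the acquirer can get 153 next round, worth 0.71 × 153 = 108.63 now. The target offers 108.63 and keeps 300 − 108.63 = 191.37.

108.63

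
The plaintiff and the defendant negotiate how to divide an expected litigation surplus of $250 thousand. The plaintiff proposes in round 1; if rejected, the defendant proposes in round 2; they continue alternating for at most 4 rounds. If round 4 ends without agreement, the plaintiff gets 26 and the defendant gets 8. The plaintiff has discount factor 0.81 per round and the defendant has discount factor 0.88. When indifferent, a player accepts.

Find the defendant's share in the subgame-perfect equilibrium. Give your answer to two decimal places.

182.31

By backward induction:
Round 4 (the defendant proposes): the plaintiff gets 26 if talks fail, so the defendant offers 26 and keeps 224.
Round 3 (the plaintiff proposes): the defendant can get 224 next round, worth 0.88 × 224 = 197.12 now, so the plaintiff offers 197.12, keeping 52.88.
Round 2 (the defendant proposes): the plaintiff can get 52.88 next round, worth 0.81 × 52.88 = 42.8328 now. The defendant offers 42.8328 and keeps 250 − 42.8328 = 207.1672.
Round 1 (the plaintiff proposes): the defendant can get 207.1672 next round, worth 0.88 × 207.1672 = 182.307136 now. The plaintiff offers 182.307136 and keeps 250 − 182.307136 = 67.692864.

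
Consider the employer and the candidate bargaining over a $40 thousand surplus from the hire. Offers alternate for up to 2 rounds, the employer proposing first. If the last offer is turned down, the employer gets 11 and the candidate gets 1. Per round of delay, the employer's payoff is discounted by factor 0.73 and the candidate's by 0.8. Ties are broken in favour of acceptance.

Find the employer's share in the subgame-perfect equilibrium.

16.8

Round 2 (the candidate proposes): the employer gets 11 if talks fail, so the candidate offers 11 and keeps 29.
Round 1 (the employer proposes): the candidate can get 29 next round, worth 0.8 × 29 = 23.2 now. The employer offers 23.2 and keeps 40 − 23.2 = 16.8.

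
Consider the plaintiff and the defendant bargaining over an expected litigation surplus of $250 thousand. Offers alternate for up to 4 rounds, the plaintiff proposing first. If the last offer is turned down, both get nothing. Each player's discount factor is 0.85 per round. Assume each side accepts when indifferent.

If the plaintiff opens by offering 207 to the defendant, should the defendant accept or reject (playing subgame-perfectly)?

Accept

Round 4 (the defendant proposes): rejection yields 0 for the plaintiff; the defendant offers 0 and keeps 250.
Round 3 (the plaintiff proposes): the defendant can get 250 next round, worth 0.85 × 250 = 212.5 now. The plaintiff offers 212.5 and keeps 250 − 212.5 = 37.5.
Round 2 (the defendant proposes): the plaintiff can get 37.5 next round, worth 0.85 × 37.5 = 31.875 now; the defendant offers that and keeps 218.125.
So by rejecting in round 1, the defendant gets 218.125 next round, worth 0.85 × 218.125 = 185.40625 now.
Offer 207 ≥ 185.40625, so the defendant accepts.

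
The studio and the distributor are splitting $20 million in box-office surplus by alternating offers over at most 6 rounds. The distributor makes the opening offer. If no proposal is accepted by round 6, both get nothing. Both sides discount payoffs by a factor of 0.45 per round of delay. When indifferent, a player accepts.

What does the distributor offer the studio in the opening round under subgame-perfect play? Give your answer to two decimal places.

Round 6 (the studio proposes): rejection yields 0 for the distributor; the studio offers 0 and keeps 20.
Round 5 (the distributor proposes): the studio can get 20 next round, worth 0.45 × 20 = 9 now; the distributor offers that and keeps 11.
Round 4 (the studio proposes): the distributor can get 11 next round, worth 0.45 × 11 = 4.95 now, so the studio offers 4.95, keeping 15.05.
Round 3 (the distributor proposes): the studio can get 15.05 next round, worth 0.45 × 15.05 = 6.7725 now, so the distributor offers 6.7725, keeping 13.2275.
Round 2 (the studio proposes): the distributor can get 13.2275 next round, worth 0.45 × 13.2275 = 5.952375 now. The studio offers 5.952375 and keeps 20 − 5.952375 = 14.047625.
Round 1 (the distributor proposes): the studio can get 14.047625 next round, worth 0.45 × 14.047625 = 6.32143125 now; the distributor offers that and keeps 13.67856875.

6.32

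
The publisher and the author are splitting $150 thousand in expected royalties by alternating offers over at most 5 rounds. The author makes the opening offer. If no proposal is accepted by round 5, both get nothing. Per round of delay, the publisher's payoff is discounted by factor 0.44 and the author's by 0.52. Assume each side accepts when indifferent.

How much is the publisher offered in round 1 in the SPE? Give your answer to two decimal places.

Solve by backward induction from round 5.
Round 5 (the author proposes): rejection yields 0 for the publisher; the author offers 0 and keeps 150.
Round 4 (the publisher proposes): the author can get 150 next round, worth 0.52 × 150 = 78 now. The publisher offers 78 and keeps 150 − 78 = 72.
Round 3 (the author proposes): the publisher can get 72 next round, worth 0.44 × 72 = 31.68 now; the author offers that and keeps 118.32.
Round 2 (the publisher proposes): the author can get 118.32 next round, worth 0.52 × 118.32 = 61.5264 now. The publisher offers 61.5264 and keeps 150 − 61.5264 = 88.4736.
Round 1 (the author proposes): the publisher can get 88.4736 next round, worth 0.44 × 88.4736 = 38.928384 now. The author offers 38.928384 and keeps 150 − 38.928384 = 111.071616.

38.93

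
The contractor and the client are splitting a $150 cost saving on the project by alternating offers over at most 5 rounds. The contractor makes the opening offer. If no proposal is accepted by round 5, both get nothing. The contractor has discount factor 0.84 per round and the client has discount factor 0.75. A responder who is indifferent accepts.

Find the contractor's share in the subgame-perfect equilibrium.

120.66

Round 5 (the contractor proposes): the client will accept anything ≥ 0, so the contractor offers 0 and keeps 150.
Round 4 (the client proposes): the contractor can get 150 next round, worth 0.84 × 150 = 126 now. The client offers 126 and keeps 150 − 126 = 24.
Round 3 (the contractor proposes): the client can get 24 next round, worth 0.75 × 24 = 18 now, so the contractor offers 18, keeping 132.
Round 2 (the client proposes): the contractor can get 132 next round, worth 0.84 × 132 = 110.88 now, so the client offers 110.88, keeping 39.12.
Round 1 (the contractor proposes): the client can get 39.12 next round, worth 0.75 × 39.12 = 29.34 now; the contractor offers that and keeps 120.66.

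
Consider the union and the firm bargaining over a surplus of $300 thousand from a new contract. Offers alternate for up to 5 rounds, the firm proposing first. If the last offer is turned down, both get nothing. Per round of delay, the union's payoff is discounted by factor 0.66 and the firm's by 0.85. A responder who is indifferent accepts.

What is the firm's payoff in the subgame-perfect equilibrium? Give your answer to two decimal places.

Round 5 (the firm proposes): rejection yields 0 for the union; the firm offers 0 and keeps 300.
Round 4 (the union proposes): the firm can get 300 next round, worth 0.85 × 300 = 255 now. The union offers 255 and keeps 300 − 255 = 45.
Round 3 (the firm proposes): the union can get 45 next round, worth 0.66 × 45 = 29.7 now, so the firm offers 29.7, keeping 270.3.
Round 2 (the union proposes): the firm can get 270.3 next round, worth 0.85 × 270.3 = 229.755 now; the union offers that and keeps 70.245.
Round 1 (the firm proposes): the union can get 70.245 next round, worth 0.66 × 70.245 = 46.3617 now; the firm offers that and keeps 253.6383.

253.64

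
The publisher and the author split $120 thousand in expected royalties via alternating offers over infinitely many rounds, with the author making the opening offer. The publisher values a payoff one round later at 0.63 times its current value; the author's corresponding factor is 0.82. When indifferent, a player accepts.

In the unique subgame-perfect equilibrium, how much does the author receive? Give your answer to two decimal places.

In a stationary SPE each proposer offers the other exactly their discounted continuation value.
If the author keeps x when proposing and the publisher keeps y when proposing, then x = 120 − 0.63y and y = 120 − 0.82x.
Solving: x = 120(1 − 0.63) / (1 − 0.82·0.63) = 44.4 / 0.4834 ≈ 91.8494.
The publisher gets 120 − 91.8494 ≈ 28.1506.

91.85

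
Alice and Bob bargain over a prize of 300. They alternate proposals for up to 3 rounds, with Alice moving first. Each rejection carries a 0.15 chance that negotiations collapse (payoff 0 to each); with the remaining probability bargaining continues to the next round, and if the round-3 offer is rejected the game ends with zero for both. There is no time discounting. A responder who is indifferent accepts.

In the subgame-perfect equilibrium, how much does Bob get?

By backward induction:
Round 3 (Alice proposes): Bob will accept anything ≥ 0, so Alice offers 0 and keeps 300.
Round 2 (Bob proposes): rejecting gives Alice an expected 0.85 × 300 = 255; Bob offers that and keeps 45.
Round 1 (Alice proposes): rejecting gives Bob an expected 0.85 × 45 = 38.25, so Alice offers 38.25, keeping 261.75.

38.25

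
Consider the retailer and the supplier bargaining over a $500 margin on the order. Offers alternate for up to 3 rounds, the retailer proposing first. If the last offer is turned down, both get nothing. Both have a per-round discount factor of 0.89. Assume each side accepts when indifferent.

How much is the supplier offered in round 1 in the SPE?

48.95

Round 3 (the retailer proposes): rejection yields 0 for the supplier; the retailer offers 0 and keeps 500.
Round 2 (the supplier proposes): the retailer can get 500 next round, worth 0.89 × 500 = 445 now; the supplier offers that and keeps 55.
Round 1 (the retailer proposes): the supplier can get 55 next round, worth 0.89 × 55 = 48.95 now; the retailer offers that and keeps 451.05.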